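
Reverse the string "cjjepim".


Input: cjjepim
Reading characters right to left:
  Position 6: 'm'
  Position 5: 'i'
  Position 4: 'p'
  Position 3: 'e'
  Position 2: 'j'
  Position 1: 'j'
  Position 0: 'c'
Reversed: mipejjc

mipejjc


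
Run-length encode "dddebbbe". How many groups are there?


Input: dddebbbe
Scanning for consecutive runs:
  Group 1: 'd' x 3 (positions 0-2)
  Group 2: 'e' x 1 (positions 3-3)
  Group 3: 'b' x 3 (positions 4-6)
  Group 4: 'e' x 1 (positions 7-7)
Total groups: 4

4


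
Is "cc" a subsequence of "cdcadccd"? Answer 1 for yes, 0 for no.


Check if "cc" is a subsequence of "cdcadccd"
Greedy scan:
  Position 0 ('c'): matches sub[0] = 'c'
  Position 1 ('d'): no match needed
  Position 2 ('c'): matches sub[1] = 'c'
  Position 3 ('a'): no match needed
  Position 4 ('d'): no match needed
  Position 5 ('c'): no match needed
  Position 6 ('c'): no match needed
  Position 7 ('d'): no match needed
All 2 characters matched => is a subsequence

1


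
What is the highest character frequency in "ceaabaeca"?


Input: ceaabaeca
Character counts:
  'a': 4
  'b': 1
  'c': 2
  'e': 2
Maximum frequency: 4

4


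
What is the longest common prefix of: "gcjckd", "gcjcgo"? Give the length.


Words: gcjckd, gcjcgo
  Position 0: all 'g' => match
  Position 1: all 'c' => match
  Position 2: all 'j' => match
  Position 3: all 'c' => match
  Position 4: ('k', 'g') => mismatch, stop
LCP = "gcjc" (length 4)

4


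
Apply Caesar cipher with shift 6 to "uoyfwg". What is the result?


Caesar cipher: shift "uoyfwg" by 6
  'u' (pos 20) + 6 = pos 0 = 'a'
  'o' (pos 14) + 6 = pos 20 = 'u'
  'y' (pos 24) + 6 = pos 4 = 'e'
  'f' (pos 5) + 6 = pos 11 = 'l'
  'w' (pos 22) + 6 = pos 2 = 'c'
  'g' (pos 6) + 6 = pos 12 = 'm'
Result: auelcm

auelcm


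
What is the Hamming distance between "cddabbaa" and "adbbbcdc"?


Comparing "cddabbaa" and "adbbbcdc" position by position:
  Position 0: 'c' vs 'a' => differ
  Position 1: 'd' vs 'd' => same
  Position 2: 'd' vs 'b' => differ
  Position 3: 'a' vs 'b' => differ
  Position 4: 'b' vs 'b' => same
  Position 5: 'b' vs 'c' => differ
  Position 6: 'a' vs 'd' => differ
  Position 7: 'a' vs 'c' => differ
Total differences (Hamming distance): 6

6


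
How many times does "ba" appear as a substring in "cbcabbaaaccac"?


Searching for "ba" in "cbcabbaaaccac"
Scanning each position:
  Position 0: "cb" => no
  Position 1: "bc" => no
  Position 2: "ca" => no
  Position 3: "ab" => no
  Position 4: "bb" => no
  Position 5: "ba" => MATCH
  Position 6: "aa" => no
  Position 7: "aa" => no
  Position 8: "ac" => no
  Position 9: "cc" => no
  Position 10: "ca" => no
  Position 11: "ac" => no
Total occurrences: 1

1


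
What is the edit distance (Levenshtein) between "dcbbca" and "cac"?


Computing edit distance: "dcbbca" -> "cac"
DP table:
           c    a    c
      0    1    2    3
  d   1    1    2    3
  c   2    1    2    2
  b   3    2    2    3
  b   4    3    3    3
  c   5    4    4    3
  a   6    5    4    4
Edit distance = dp[6][3] = 4

4


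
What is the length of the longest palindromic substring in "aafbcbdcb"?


Input: "aafbcbdcb"
Checking substrings for palindromes:
  [3:6] "bcb" (len 3) => palindrome
  [0:2] "aa" (len 2) => palindrome
Longest palindromic substring: "bcb" with length 3

3


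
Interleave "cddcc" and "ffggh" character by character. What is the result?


Interleaving "cddcc" and "ffggh":
  Position 0: 'c' from first, 'f' from second => "cf"
  Position 1: 'd' from first, 'f' from second => "df"
  Position 2: 'd' from first, 'g' from second => "dg"
  Position 3: 'c' from first, 'g' from second => "cg"
  Position 4: 'c' from first, 'h' from second => "ch"
Result: cfdfdgcgch

cfdfdgcgch


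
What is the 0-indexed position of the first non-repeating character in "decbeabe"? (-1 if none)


Input: decbeabe
Character frequencies:
  'a': 1
  'b': 2
  'c': 1
  'd': 1
  'e': 3
Scanning left to right for freq == 1:
  Position 0 ('d'): unique! => answer = 0

0


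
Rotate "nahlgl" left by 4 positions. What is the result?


Input: "nahlgl", rotate left by 4
First 4 characters: "nahl"
Remaining characters: "gl"
Concatenate remaining + first: "gl" + "nahl" = "glnahl"

glnahl


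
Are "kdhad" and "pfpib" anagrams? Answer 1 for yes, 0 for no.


Strings: "kdhad", "pfpib"
Sorted first:  addhk
Sorted second: bfipp
Differ at position 0: 'a' vs 'b' => not anagrams

0


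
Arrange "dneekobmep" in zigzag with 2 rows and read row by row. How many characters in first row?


Zigzag "dneekobmep" into 2 rows:
Placing characters:
  'd' => row 0
  'n' => row 1
  'e' => row 0
  'e' => row 1
  'k' => row 0
  'o' => row 1
  'b' => row 0
  'm' => row 1
  'e' => row 0
  'p' => row 1
Rows:
  Row 0: "dekbe"
  Row 1: "neomp"
First row length: 5

5


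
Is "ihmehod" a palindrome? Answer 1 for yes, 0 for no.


Input: ihmehod
Reversed: dohemhi
  Compare pos 0 ('i') with pos 6 ('d'): MISMATCH
  Compare pos 1 ('h') with pos 5 ('o'): MISMATCH
  Compare pos 2 ('m') with pos 4 ('h'): MISMATCH
Result: not a palindrome

0


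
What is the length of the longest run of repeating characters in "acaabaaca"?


Input: "acaabaaca"
Scanning for longest run:
  Position 1 ('c'): new char, reset run to 1
  Position 2 ('a'): new char, reset run to 1
  Position 3 ('a'): continues run of 'a', length=2
  Position 4 ('b'): new char, reset run to 1
  Position 5 ('a'): new char, reset run to 1
  Position 6 ('a'): continues run of 'a', length=2
  Position 7 ('c'): new char, reset run to 1
  Position 8 ('a'): new char, reset run to 1
Longest run: 'a' with length 2

2


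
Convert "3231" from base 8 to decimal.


Input: "3231" in base 8
Positional expansion:
  Digit '3' (value 3) x 8^3 = 1536
  Digit '2' (value 2) x 8^2 = 128
  Digit '3' (value 3) x 8^1 = 24
  Digit '1' (value 1) x 8^0 = 1
Sum = 1689

1689


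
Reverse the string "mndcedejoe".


Input: mndcedejoe
Reading characters right to left:
  Position 9: 'e'
  Position 8: 'o'
  Position 7: 'j'
  Position 6: 'e'
  Position 5: 'd'
  Position 4: 'e'
  Position 3: 'c'
  Position 2: 'd'
  Position 1: 'n'
  Position 0: 'm'
Reversed: eojedecdnm

eojedecdnm


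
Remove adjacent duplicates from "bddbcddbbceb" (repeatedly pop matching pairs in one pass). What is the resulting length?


Input: bddbcddbbceb
Stack-based adjacent duplicate removal:
  Read 'b': push. Stack: b
  Read 'd': push. Stack: bd
  Read 'd': matches stack top 'd' => pop. Stack: b
  Read 'b': matches stack top 'b' => pop. Stack: (empty)
  Read 'c': push. Stack: c
  Read 'd': push. Stack: cd
  Read 'd': matches stack top 'd' => pop. Stack: c
  Read 'b': push. Stack: cb
  Read 'b': matches stack top 'b' => pop. Stack: c
  Read 'c': matches stack top 'c' => pop. Stack: (empty)
  Read 'e': push. Stack: e
  Read 'b': push. Stack: eb
Final stack: "eb" (length 2)

2


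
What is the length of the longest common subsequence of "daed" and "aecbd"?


LCS of "daed" and "aecbd"
DP table:
           a    e    c    b    d
      0    0    0    0    0    0
  d   0    0    0    0    0    1
  a   0    1    1    1    1    1
  e   0    1    2    2    2    2
  d   0    1    2    2    2    3
LCS length = dp[4][5] = 3

3


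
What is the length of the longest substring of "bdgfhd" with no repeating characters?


Input: "bdgfhd"
Sliding window (track last position of each char):
  Position 0 ('b'): window [0,0] length 1 -- new best
  Position 1 ('d'): window [0,1] length 2 -- new best
  Position 2 ('g'): window [0,2] length 3 -- new best
  Position 3 ('f'): window [0,3] length 4 -- new best
  Position 4 ('h'): window [0,4] length 5 -- new best
  Position 5 ('d'): repeat (last at 1), move window start to 2
  Position 5 ('d'): window [2,5] length 4
Longest substring with no repeats: "bdgfh" with length 5

5


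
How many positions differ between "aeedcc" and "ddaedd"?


Comparing "aeedcc" and "ddaedd" position by position:
  Position 0: 'a' vs 'd' => DIFFER
  Position 1: 'e' vs 'd' => DIFFER
  Position 2: 'e' vs 'a' => DIFFER
  Position 3: 'd' vs 'e' => DIFFER
  Position 4: 'c' vs 'd' => DIFFER
  Position 5: 'c' vs 'd' => DIFFER
Positions that differ: 6

6


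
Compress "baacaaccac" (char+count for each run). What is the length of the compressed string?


Input: baacaaccac
Runs:
  'b' x 1 => "b1"
  'a' x 2 => "a2"
  'c' x 1 => "c1"
  'a' x 2 => "a2"
  'c' x 2 => "c2"
  'a' x 1 => "a1"
  'c' x 1 => "c1"
Compressed: "b1a2c1a2c2a1c1"
Compressed length: 14

14


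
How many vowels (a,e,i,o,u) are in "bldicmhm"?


Input: bldicmhm
Checking each character:
  'b' at position 0: consonant
  'l' at position 1: consonant
  'd' at position 2: consonant
  'i' at position 3: vowel (running total: 1)
  'c' at position 4: consonant
  'm' at position 5: consonant
  'h' at position 6: consonant
  'm' at position 7: consonant
Total vowels: 1

1


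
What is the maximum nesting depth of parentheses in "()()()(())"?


Input: "()()()(())"
Tracking depth:
  Position 0 '(': depth becomes 1
  Position 1 ')': depth becomes 0
  Position 2 '(': depth becomes 1
  Position 3 ')': depth becomes 0
  Position 4 '(': depth becomes 1
  Position 5 ')': depth becomes 0
  Position 6 '(': depth becomes 1
  Position 7 '(': depth becomes 2
  Position 8 ')': depth becomes 1
  Position 9 ')': depth becomes 0
Maximum depth reached: 2

2


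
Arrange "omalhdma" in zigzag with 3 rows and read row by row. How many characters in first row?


Zigzag "omalhdma" into 3 rows:
Placing characters:
  'o' => row 0
  'm' => row 1
  'a' => row 2
  'l' => row 1
  'h' => row 0
  'd' => row 1
  'm' => row 2
  'a' => row 1
Rows:
  Row 0: "oh"
  Row 1: "mlda"
  Row 2: "am"
First row length: 2

2


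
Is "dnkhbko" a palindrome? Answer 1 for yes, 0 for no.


Input: dnkhbko
Reversed: okbhknd
  Compare pos 0 ('d') with pos 6 ('o'): MISMATCH
  Compare pos 1 ('n') with pos 5 ('k'): MISMATCH
  Compare pos 2 ('k') with pos 4 ('b'): MISMATCH
Result: not a palindrome

0


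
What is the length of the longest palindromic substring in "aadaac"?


Input: "aadaac"
Checking substrings for palindromes:
  [0:5] "aadaa" (len 5) => palindrome
  [1:4] "ada" (len 3) => palindrome
  [0:2] "aa" (len 2) => palindrome
  [3:5] "aa" (len 2) => palindrome
Longest palindromic substring: "aadaa" with length 5

5


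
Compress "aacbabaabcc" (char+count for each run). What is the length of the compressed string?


Input: aacbabaabcc
Runs:
  'a' x 2 => "a2"
  'c' x 1 => "c1"
  'b' x 1 => "b1"
  'a' x 1 => "a1"
  'b' x 1 => "b1"
  'a' x 2 => "a2"
  'b' x 1 => "b1"
  'c' x 2 => "c2"
Compressed: "a2c1b1a1b1a2b1c2"
Compressed length: 16

16


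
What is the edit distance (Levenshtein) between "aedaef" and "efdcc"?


Computing edit distance: "aedaef" -> "efdcc"
DP table:
           e    f    d    c    c
      0    1    2    3    4    5
  a   1    1    2    3    4    5
  e   2    1    2    3    4    5
  d   3    2    2    2    3    4
  a   4    3    3    3    3    4
  e   5    4    4    4    4    4
  f   6    5    4    5    5    5
Edit distance = dp[6][5] = 5

5


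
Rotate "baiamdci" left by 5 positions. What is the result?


Input: "baiamdci", rotate left by 5
First 5 characters: "baiam"
Remaining characters: "dci"
Concatenate remaining + first: "dci" + "baiam" = "dcibaiam"

dcibaiam


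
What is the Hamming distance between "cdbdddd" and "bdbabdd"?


Comparing "cdbdddd" and "bdbabdd" position by position:
  Position 0: 'c' vs 'b' => differ
  Position 1: 'd' vs 'd' => same
  Position 2: 'b' vs 'b' => same
  Position 3: 'd' vs 'a' => differ
  Position 4: 'd' vs 'b' => differ
  Position 5: 'd' vs 'd' => same
  Position 6: 'd' vs 'd' => same
Total differences (Hamming distance): 3

3


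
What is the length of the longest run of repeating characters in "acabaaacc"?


Input: "acabaaacc"
Scanning for longest run:
  Position 1 ('c'): new char, reset run to 1
  Position 2 ('a'): new char, reset run to 1
  Position 3 ('b'): new char, reset run to 1
  Position 4 ('a'): new char, reset run to 1
  Position 5 ('a'): continues run of 'a', length=2
  Position 6 ('a'): continues run of 'a', length=3
  Position 7 ('c'): new char, reset run to 1
  Position 8 ('c'): continues run of 'c', length=2
Longest run: 'a' with length 3

3


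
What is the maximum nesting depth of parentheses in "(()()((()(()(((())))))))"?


Input: "(()()((()(()(((())))))))"
Tracking depth:
  Position 0 '(': depth becomes 1
  Position 1 '(': depth becomes 2
  Position 2 ')': depth becomes 1
  Position 3 '(': depth becomes 2
  Position 4 ')': depth becomes 1
  Position 5 '(': depth becomes 2
  Position 6 '(': depth becomes 3
  Position 7 '(': depth becomes 4
  Position 8 ')': depth becomes 3
  Position 9 '(': depth becomes 4
  Position 10 '(': depth becomes 5
  Position 11 ')': depth becomes 4
  Position 12 '(': depth becomes 5
  Position 13 '(': depth becomes 6
  Position 14 '(': depth becomes 7
  Position 15 '(': depth becomes 8
  Position 16 ')': depth becomes 7
  Position 17 ')': depth becomes 6
  Position 18 ')': depth becomes 5
  Position 19 ')': depth becomes 4
  Position 20 ')': depth becomes 3
  Position 21 ')': depth becomes 2
  Position 22 ')': depth becomes 1
  Position 23 ')': depth becomes 0
Maximum depth reached: 8

8


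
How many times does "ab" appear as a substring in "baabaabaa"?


Searching for "ab" in "baabaabaa"
Scanning each position:
  Position 0: "ba" => no
  Position 1: "aa" => no
  Position 2: "ab" => MATCH
  Position 3: "ba" => no
  Position 4: "aa" => no
  Position 5: "ab" => MATCH
  Position 6: "ba" => no
  Position 7: "aa" => no
Total occurrences: 2

2


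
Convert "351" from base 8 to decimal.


Input: "351" in base 8
Positional expansion:
  Digit '3' (value 3) x 8^2 = 192
  Digit '5' (value 5) x 8^1 = 40
  Digit '1' (value 1) x 8^0 = 1
Sum = 233

233


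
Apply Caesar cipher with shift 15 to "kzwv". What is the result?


Caesar cipher: shift "kzwv" by 15
  'k' (pos 10) + 15 = pos 25 = 'z'
  'z' (pos 25) + 15 = pos 14 = 'o'
  'w' (pos 22) + 15 = pos 11 = 'l'
  'v' (pos 21) + 15 = pos 10 = 'k'
Result: zolk

zolk


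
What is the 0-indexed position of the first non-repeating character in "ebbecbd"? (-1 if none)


Input: ebbecbd
Character frequencies:
  'b': 3
  'c': 1
  'd': 1
  'e': 2
Scanning left to right for freq == 1:
  Position 0 ('e'): freq=2, skip
  Position 1 ('b'): freq=3, skip
  Position 2 ('b'): freq=3, skip
  Position 3 ('e'): freq=2, skip
  Position 4 ('c'): unique! => answer = 4

4


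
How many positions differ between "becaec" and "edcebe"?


Comparing "becaec" and "edcebe" position by position:
  Position 0: 'b' vs 'e' => DIFFER
  Position 1: 'e' vs 'd' => DIFFER
  Position 2: 'c' vs 'c' => same
  Position 3: 'a' vs 'e' => DIFFER
  Position 4: 'e' vs 'b' => DIFFER
  Position 5: 'c' vs 'e' => DIFFER
Positions that differ: 5

5


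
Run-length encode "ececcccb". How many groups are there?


Input: ececcccb
Scanning for consecutive runs:
  Group 1: 'e' x 1 (positions 0-0)
  Group 2: 'c' x 1 (positions 1-1)
  Group 3: 'e' x 1 (positions 2-2)
  Group 4: 'c' x 4 (positions 3-6)
  Group 5: 'b' x 1 (positions 7-7)
Total groups: 5

5


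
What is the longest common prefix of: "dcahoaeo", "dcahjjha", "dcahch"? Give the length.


Words: dcahoaeo, dcahjjha, dcahch
  Position 0: all 'd' => match
  Position 1: all 'c' => match
  Position 2: all 'a' => match
  Position 3: all 'h' => match
  Position 4: ('o', 'j', 'c') => mismatch, stop
LCP = "dcah" (length 4)

4


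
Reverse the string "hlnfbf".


Input: hlnfbf
Reading characters right to left:
  Position 5: 'f'
  Position 4: 'b'
  Position 3: 'f'
  Position 2: 'n'
  Position 1: 'l'
  Position 0: 'h'
Reversed: fbfnlh

fbfnlh


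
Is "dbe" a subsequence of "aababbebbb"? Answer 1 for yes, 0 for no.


Check if "dbe" is a subsequence of "aababbebbb"
Greedy scan:
  Position 0 ('a'): no match needed
  Position 1 ('a'): no match needed
  Position 2 ('b'): no match needed
  Position 3 ('a'): no match needed
  Position 4 ('b'): no match needed
  Position 5 ('b'): no match needed
  Position 6 ('e'): no match needed
  Position 7 ('b'): no match needed
  Position 8 ('b'): no match needed
  Position 9 ('b'): no match needed
Only matched 0/3 characters => not a subsequence

0


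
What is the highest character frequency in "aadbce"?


Input: aadbce
Character counts:
  'a': 2
  'b': 1
  'c': 1
  'd': 1
  'e': 1
Maximum frequency: 2

2


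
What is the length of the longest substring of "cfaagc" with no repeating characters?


Input: "cfaagc"
Sliding window (track last position of each char):
  Position 0 ('c'): window [0,0] length 1 -- new best
  Position 1 ('f'): window [0,1] length 2 -- new best
  Position 2 ('a'): window [0,2] length 3 -- new best
  Position 3 ('a'): repeat (last at 2), move window start to 3
  Position 3 ('a'): window [3,3] length 1
  Position 4 ('g'): window [3,4] length 2
  Position 5 ('c'): window [3,5] length 3
Longest substring with no repeats: "cfa" with length 3

3


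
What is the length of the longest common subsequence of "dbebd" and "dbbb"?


LCS of "dbebd" and "dbbb"
DP table:
           d    b    b    b
      0    0    0    0    0
  d   0    1    1    1    1
  b   0    1    2    2    2
  e   0    1    2    2    2
  b   0    1    2    3    3
  d   0    1    2    3    3
LCS length = dp[5][4] = 3

3


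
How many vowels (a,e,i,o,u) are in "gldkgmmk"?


Input: gldkgmmk
Checking each character:
  'g' at position 0: consonant
  'l' at position 1: consonant
  'd' at position 2: consonant
  'k' at position 3: consonant
  'g' at position 4: consonant
  'm' at position 5: consonant
  'm' at position 6: consonant
  'k' at position 7: consonant
Total vowels: 0

0


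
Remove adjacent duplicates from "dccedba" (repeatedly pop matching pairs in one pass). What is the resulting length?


Input: dccedba
Stack-based adjacent duplicate removal:
  Read 'd': push. Stack: d
  Read 'c': push. Stack: dc
  Read 'c': matches stack top 'c' => pop. Stack: d
  Read 'e': push. Stack: de
  Read 'd': push. Stack: ded
  Read 'b': push. Stack: dedb
  Read 'a': push. Stack: dedba
Final stack: "dedba" (length 5)

5


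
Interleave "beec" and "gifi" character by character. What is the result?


Interleaving "beec" and "gifi":
  Position 0: 'b' from first, 'g' from second => "bg"
  Position 1: 'e' from first, 'i' from second => "ei"
  Position 2: 'e' from first, 'f' from second => "ef"
  Position 3: 'c' from first, 'i' from second => "ci"
Result: bgeiefci

bgeiefci


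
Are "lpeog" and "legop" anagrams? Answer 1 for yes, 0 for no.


Strings: "lpeog", "legop"
Sorted first:  eglop
Sorted second: eglop
Sorted forms match => anagrams

1


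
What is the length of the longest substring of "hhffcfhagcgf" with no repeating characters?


Input: "hhffcfhagcgf"
Sliding window (track last position of each char):
  Position 0 ('h'): window [0,0] length 1 -- new best
  Position 1 ('h'): repeat (last at 0), move window start to 1
  Position 1 ('h'): window [1,1] length 1
  Position 2 ('f'): window [1,2] length 2 -- new best
  Position 3 ('f'): repeat (last at 2), move window start to 3
  Position 3 ('f'): window [3,3] length 1
  Position 4 ('c'): window [3,4] length 2
  Position 5 ('f'): repeat (last at 3), move window start to 4
  Position 5 ('f'): window [4,5] length 2
  Position 6 ('h'): window [4,6] length 3 -- new best
  Position 7 ('a'): window [4,7] length 4 -- new best
  Position 8 ('g'): window [4,8] length 5 -- new best
  Position 9 ('c'): repeat (last at 4), move window start to 5
  Position 9 ('c'): window [5,9] length 5
  Position 10 ('g'): repeat (last at 8), move window start to 9
  Position 10 ('g'): window [9,10] length 2
  Position 11 ('f'): window [9,11] length 3
Longest substring with no repeats: "cfhag" with length 5

5


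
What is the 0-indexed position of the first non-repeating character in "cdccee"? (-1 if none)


Input: cdccee
Character frequencies:
  'c': 3
  'd': 1
  'e': 2
Scanning left to right for freq == 1:
  Position 0 ('c'): freq=3, skip
  Position 1 ('d'): unique! => answer = 1

1


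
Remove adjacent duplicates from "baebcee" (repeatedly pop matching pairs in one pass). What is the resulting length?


Input: baebcee
Stack-based adjacent duplicate removal:
  Read 'b': push. Stack: b
  Read 'a': push. Stack: ba
  Read 'e': push. Stack: bae
  Read 'b': push. Stack: baeb
  Read 'c': push. Stack: baebc
  Read 'e': push. Stack: baebce
  Read 'e': matches stack top 'e' => pop. Stack: baebc
Final stack: "baebc" (length 5)

5


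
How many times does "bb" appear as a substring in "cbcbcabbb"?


Searching for "bb" in "cbcbcabbb"
Scanning each position:
  Position 0: "cb" => no
  Position 1: "bc" => no
  Position 2: "cb" => no
  Position 3: "bc" => no
  Position 4: "ca" => no
  Position 5: "ab" => no
  Position 6: "bb" => MATCH
  Position 7: "bb" => MATCH
Total occurrences: 2

2


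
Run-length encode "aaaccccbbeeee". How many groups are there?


Input: aaaccccbbeeee
Scanning for consecutive runs:
  Group 1: 'a' x 3 (positions 0-2)
  Group 2: 'c' x 4 (positions 3-6)
  Group 3: 'b' x 2 (positions 7-8)
  Group 4: 'e' x 4 (positions 9-12)
Total groups: 4

4


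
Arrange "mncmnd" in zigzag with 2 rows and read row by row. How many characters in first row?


Zigzag "mncmnd" into 2 rows:
Placing characters:
  'm' => row 0
  'n' => row 1
  'c' => row 0
  'm' => row 1
  'n' => row 0
  'd' => row 1
Rows:
  Row 0: "mcn"
  Row 1: "nmd"
First row length: 3

3


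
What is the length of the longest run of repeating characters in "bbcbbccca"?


Input: "bbcbbccca"
Scanning for longest run:
  Position 1 ('b'): continues run of 'b', length=2
  Position 2 ('c'): new char, reset run to 1
  Position 3 ('b'): new char, reset run to 1
  Position 4 ('b'): continues run of 'b', length=2
  Position 5 ('c'): new char, reset run to 1
  Position 6 ('c'): continues run of 'c', length=2
  Position 7 ('c'): continues run of 'c', length=3
  Position 8 ('a'): new char, reset run to 1
Longest run: 'c' with length 3

3


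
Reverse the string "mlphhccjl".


Input: mlphhccjl
Reading characters right to left:
  Position 8: 'l'
  Position 7: 'j'
  Position 6: 'c'
  Position 5: 'c'
  Position 4: 'h'
  Position 3: 'h'
  Position 2: 'p'
  Position 1: 'l'
  Position 0: 'm'
Reversed: ljcchhplm

ljcchhplm


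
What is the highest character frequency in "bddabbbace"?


Input: bddabbbace
Character counts:
  'a': 2
  'b': 4
  'c': 1
  'd': 2
  'e': 1
Maximum frequency: 4

4


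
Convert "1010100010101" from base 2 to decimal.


Input: "1010100010101" in base 2
Positional expansion:
  Digit '1' (value 1) x 2^12 = 4096
  Digit '0' (value 0) x 2^11 = 0
  Digit '1' (value 1) x 2^10 = 1024
  Digit '0' (value 0) x 2^9 = 0
  Digit '1' (value 1) x 2^8 = 256
  Digit '0' (value 0) x 2^7 = 0
  Digit '0' (value 0) x 2^6 = 0
  Digit '0' (value 0) x 2^5 = 0
  Digit '1' (value 1) x 2^4 = 16
  Digit '0' (value 0) x 2^3 = 0
  Digit '1' (value 1) x 2^2 = 4
  Digit '0' (value 0) x 2^1 = 0
  Digit '1' (value 1) x 2^0 = 1
Sum = 5397

5397


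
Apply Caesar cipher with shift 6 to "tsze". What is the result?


Caesar cipher: shift "tsze" by 6
  't' (pos 19) + 6 = pos 25 = 'z'
  's' (pos 18) + 6 = pos 24 = 'y'
  'z' (pos 25) + 6 = pos 5 = 'f'
  'e' (pos 4) + 6 = pos 10 = 'k'
Result: zyfk

zyfk


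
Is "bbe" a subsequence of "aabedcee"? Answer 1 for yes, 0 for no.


Check if "bbe" is a subsequence of "aabedcee"
Greedy scan:
  Position 0 ('a'): no match needed
  Position 1 ('a'): no match needed
  Position 2 ('b'): matches sub[0] = 'b'
  Position 3 ('e'): no match needed
  Position 4 ('d'): no match needed
  Position 5 ('c'): no match needed
  Position 6 ('e'): no match needed
  Position 7 ('e'): no match needed
Only matched 1/3 characters => not a subsequence

0


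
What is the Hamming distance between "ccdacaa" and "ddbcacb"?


Comparing "ccdacaa" and "ddbcacb" position by position:
  Position 0: 'c' vs 'd' => differ
  Position 1: 'c' vs 'd' => differ
  Position 2: 'd' vs 'b' => differ
  Position 3: 'a' vs 'c' => differ
  Position 4: 'c' vs 'a' => differ
  Position 5: 'a' vs 'c' => differ
  Position 6: 'a' vs 'b' => differ
Total differences (Hamming distance): 7

7


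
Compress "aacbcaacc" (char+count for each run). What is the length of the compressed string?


Input: aacbcaacc
Runs:
  'a' x 2 => "a2"
  'c' x 1 => "c1"
  'b' x 1 => "b1"
  'c' x 1 => "c1"
  'a' x 2 => "a2"
  'c' x 2 => "c2"
Compressed: "a2c1b1c1a2c2"
Compressed length: 12

12


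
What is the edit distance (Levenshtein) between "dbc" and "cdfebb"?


Computing edit distance: "dbc" -> "cdfebb"
DP table:
           c    d    f    e    b    b
      0    1    2    3    4    5    6
  d   1    1    1    2    3    4    5
  b   2    2    2    2    3    3    4
  c   3    2    3    3    3    4    4
Edit distance = dp[3][6] = 4

4


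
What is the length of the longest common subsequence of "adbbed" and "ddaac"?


LCS of "adbbed" and "ddaac"
DP table:
           d    d    a    a    c
      0    0    0    0    0    0
  a   0    0    0    1    1    1
  d   0    1    1    1    1    1
  b   0    1    1    1    1    1
  b   0    1    1    1    1    1
  e   0    1    1    1    1    1
  d   0    1    2    2    2    2
LCS length = dp[6][5] = 2

2


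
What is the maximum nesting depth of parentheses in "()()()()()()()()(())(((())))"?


Input: "()()()()()()()()(())(((())))"
Tracking depth:
  Position 0 '(': depth becomes 1
  Position 1 ')': depth becomes 0
  Position 2 '(': depth becomes 1
  Position 3 ')': depth becomes 0
  Position 4 '(': depth becomes 1
  Position 5 ')': depth becomes 0
  Position 6 '(': depth becomes 1
  Position 7 ')': depth becomes 0
  Position 8 '(': depth becomes 1
  Position 9 ')': depth becomes 0
  Position 10 '(': depth becomes 1
  Position 11 ')': depth becomes 0
  Position 12 '(': depth becomes 1
  Position 13 ')': depth becomes 0
  Position 14 '(': depth becomes 1
  Position 15 ')': depth becomes 0
  Position 16 '(': depth becomes 1
  Position 17 '(': depth becomes 2
  Position 18 ')': depth becomes 1
  Position 19 ')': depth becomes 0
  Position 20 '(': depth becomes 1
  Position 21 '(': depth becomes 2
  Position 22 '(': depth becomes 3
  Position 23 '(': depth becomes 4
  Position 24 ')': depth becomes 3
  Position 25 ')': depth becomes 2
  Position 26 ')': depth becomes 1
  Position 27 ')': depth becomes 0
Maximum depth reached: 4

4


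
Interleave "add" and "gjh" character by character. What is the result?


Interleaving "add" and "gjh":
  Position 0: 'a' from first, 'g' from second => "ag"
  Position 1: 'd' from first, 'j' from second => "dj"
  Position 2: 'd' from first, 'h' from second => "dh"
Result: agdjdh

agdjdh


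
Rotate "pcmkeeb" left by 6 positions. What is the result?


Input: "pcmkeeb", rotate left by 6
First 6 characters: "pcmkee"
Remaining characters: "b"
Concatenate remaining + first: "b" + "pcmkee" = "bpcmkee"

bpcmkee


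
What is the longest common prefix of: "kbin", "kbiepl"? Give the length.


Words: kbin, kbiepl
  Position 0: all 'k' => match
  Position 1: all 'b' => match
  Position 2: all 'i' => match
  Position 3: ('n', 'e') => mismatch, stop
LCP = "kbi" (length 3)

3


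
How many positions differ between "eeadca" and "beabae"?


Comparing "eeadca" and "beabae" position by position:
  Position 0: 'e' vs 'b' => DIFFER
  Position 1: 'e' vs 'e' => same
  Position 2: 'a' vs 'a' => same
  Position 3: 'd' vs 'b' => DIFFER
  Position 4: 'c' vs 'a' => DIFFER
  Position 5: 'a' vs 'e' => DIFFER
Positions that differ: 4

4


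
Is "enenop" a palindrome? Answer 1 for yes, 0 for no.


Input: enenop
Reversed: ponene
  Compare pos 0 ('e') with pos 5 ('p'): MISMATCH
  Compare pos 1 ('n') with pos 4 ('o'): MISMATCH
  Compare pos 2 ('e') with pos 3 ('n'): MISMATCH
Result: not a palindrome

0


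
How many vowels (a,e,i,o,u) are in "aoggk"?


Input: aoggk
Checking each character:
  'a' at position 0: vowel (running total: 1)
  'o' at position 1: vowel (running total: 2)
  'g' at position 2: consonant
  'g' at position 3: consonant
  'k' at position 4: consonant
Total vowels: 2

2


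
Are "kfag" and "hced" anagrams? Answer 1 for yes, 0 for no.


Strings: "kfag", "hced"
Sorted first:  afgk
Sorted second: cdeh
Differ at position 0: 'a' vs 'c' => not anagrams

0


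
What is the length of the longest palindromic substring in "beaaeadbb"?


Input: "beaaeadbb"
Checking substrings for palindromes:
  [1:5] "eaae" (len 4) => palindrome
  [3:6] "aea" (len 3) => palindrome
  [2:4] "aa" (len 2) => palindrome
  [7:9] "bb" (len 2) => palindrome
Longest palindromic substring: "eaae" with length 4

4


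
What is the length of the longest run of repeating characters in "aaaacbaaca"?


Input: "aaaacbaaca"
Scanning for longest run:
  Position 1 ('a'): continues run of 'a', length=2
  Position 2 ('a'): continues run of 'a', length=3
  Position 3 ('a'): continues run of 'a', length=4
  Position 4 ('c'): new char, reset run to 1
  Position 5 ('b'): new char, reset run to 1
  Position 6 ('a'): new char, reset run to 1
  Position 7 ('a'): continues run of 'a', length=2
  Position 8 ('c'): new char, reset run to 1
  Position 9 ('a'): new char, reset run to 1
Longest run: 'a' with length 4

4


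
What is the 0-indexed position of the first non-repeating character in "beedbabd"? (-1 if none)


Input: beedbabd
Character frequencies:
  'a': 1
  'b': 3
  'd': 2
  'e': 2
Scanning left to right for freq == 1:
  Position 0 ('b'): freq=3, skip
  Position 1 ('e'): freq=2, skip
  Position 2 ('e'): freq=2, skip
  Position 3 ('d'): freq=2, skip
  Position 4 ('b'): freq=3, skip
  Position 5 ('a'): unique! => answer = 5

5


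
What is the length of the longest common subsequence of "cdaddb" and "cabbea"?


LCS of "cdaddb" and "cabbea"
DP table:
           c    a    b    b    e    a
      0    0    0    0    0    0    0
  c   0    1    1    1    1    1    1
  d   0    1    1    1    1    1    1
  a   0    1    2    2    2    2    2
  d   0    1    2    2    2    2    2
  d   0    1    2    2    2    2    2
  b   0    1    2    3    3    3    3
LCS length = dp[6][6] = 3

3


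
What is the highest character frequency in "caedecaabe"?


Input: caedecaabe
Character counts:
  'a': 3
  'b': 1
  'c': 2
  'd': 1
  'e': 3
Maximum frequency: 3

3


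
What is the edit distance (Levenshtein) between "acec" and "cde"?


Computing edit distance: "acec" -> "cde"
DP table:
           c    d    e
      0    1    2    3
  a   1    1    2    3
  c   2    1    2    3
  e   3    2    2    2
  c   4    3    3    3
Edit distance = dp[4][3] = 3

3


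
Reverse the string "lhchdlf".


Input: lhchdlf
Reading characters right to left:
  Position 6: 'f'
  Position 5: 'l'
  Position 4: 'd'
  Position 3: 'h'
  Position 2: 'c'
  Position 1: 'h'
  Position 0: 'l'
Reversed: fldhchl

fldhchl


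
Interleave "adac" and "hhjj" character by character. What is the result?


Interleaving "adac" and "hhjj":
  Position 0: 'a' from first, 'h' from second => "ah"
  Position 1: 'd' from first, 'h' from second => "dh"
  Position 2: 'a' from first, 'j' from second => "aj"
  Position 3: 'c' from first, 'j' from second => "cj"
Result: ahdhajcj

ahdhajcj


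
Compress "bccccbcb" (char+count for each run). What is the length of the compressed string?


Input: bccccbcb
Runs:
  'b' x 1 => "b1"
  'c' x 4 => "c4"
  'b' x 1 => "b1"
  'c' x 1 => "c1"
  'b' x 1 => "b1"
Compressed: "b1c4b1c1b1"
Compressed length: 10

10


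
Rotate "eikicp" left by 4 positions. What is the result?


Input: "eikicp", rotate left by 4
First 4 characters: "eiki"
Remaining characters: "cp"
Concatenate remaining + first: "cp" + "eiki" = "cpeiki"

cpeiki


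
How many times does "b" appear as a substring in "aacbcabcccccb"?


Searching for "b" in "aacbcabcccccb"
Scanning each position:
  Position 0: "a" => no
  Position 1: "a" => no
  Position 2: "c" => no
  Position 3: "b" => MATCH
  Position 4: "c" => no
  Position 5: "a" => no
  Position 6: "b" => MATCH
  Position 7: "c" => no
  Position 8: "c" => no
  Position 9: "c" => no
  Position 10: "c" => no
  Position 11: "c" => no
  Position 12: "b" => MATCH
Total occurrences: 3

3


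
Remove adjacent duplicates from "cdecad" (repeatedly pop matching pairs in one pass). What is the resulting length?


Input: cdecad
Stack-based adjacent duplicate removal:
  Read 'c': push. Stack: c
  Read 'd': push. Stack: cd
  Read 'e': push. Stack: cde
  Read 'c': push. Stack: cdec
  Read 'a': push. Stack: cdeca
  Read 'd': push. Stack: cdecad
Final stack: "cdecad" (length 6)

6


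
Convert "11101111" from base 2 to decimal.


Input: "11101111" in base 2
Positional expansion:
  Digit '1' (value 1) x 2^7 = 128
  Digit '1' (value 1) x 2^6 = 64
  Digit '1' (value 1) x 2^5 = 32
  Digit '0' (value 0) x 2^4 = 0
  Digit '1' (value 1) x 2^3 = 8
  Digit '1' (value 1) x 2^2 = 4
  Digit '1' (value 1) x 2^1 = 2
  Digit '1' (value 1) x 2^0 = 1
Sum = 239

239


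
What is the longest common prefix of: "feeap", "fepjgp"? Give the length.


Words: feeap, fepjgp
  Position 0: all 'f' => match
  Position 1: all 'e' => match
  Position 2: ('e', 'p') => mismatch, stop
LCP = "fe" (length 2)

2


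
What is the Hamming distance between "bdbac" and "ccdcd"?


Comparing "bdbac" and "ccdcd" position by position:
  Position 0: 'b' vs 'c' => differ
  Position 1: 'd' vs 'c' => differ
  Position 2: 'b' vs 'd' => differ
  Position 3: 'a' vs 'c' => differ
  Position 4: 'c' vs 'd' => differ
Total differences (Hamming distance): 5

5


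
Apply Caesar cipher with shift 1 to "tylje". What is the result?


Caesar cipher: shift "tylje" by 1
  't' (pos 19) + 1 = pos 20 = 'u'
  'y' (pos 24) + 1 = pos 25 = 'z'
  'l' (pos 11) + 1 = pos 12 = 'm'
  'j' (pos 9) + 1 = pos 10 = 'k'
  'e' (pos 4) + 1 = pos 5 = 'f'
Result: uzmkf

uzmkf


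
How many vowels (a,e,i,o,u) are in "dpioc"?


Input: dpioc
Checking each character:
  'd' at position 0: consonant
  'p' at position 1: consonant
  'i' at position 2: vowel (running total: 1)
  'o' at position 3: vowel (running total: 2)
  'c' at position 4: consonant
Total vowels: 2

2


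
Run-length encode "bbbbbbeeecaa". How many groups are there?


Input: bbbbbbeeecaa
Scanning for consecutive runs:
  Group 1: 'b' x 6 (positions 0-5)
  Group 2: 'e' x 3 (positions 6-8)
  Group 3: 'c' x 1 (positions 9-9)
  Group 4: 'a' x 2 (positions 10-11)
Total groups: 4

4


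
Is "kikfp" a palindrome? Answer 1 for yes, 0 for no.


Input: kikfp
Reversed: pfkik
  Compare pos 0 ('k') with pos 4 ('p'): MISMATCH
  Compare pos 1 ('i') with pos 3 ('f'): MISMATCH
Result: not a palindrome

0


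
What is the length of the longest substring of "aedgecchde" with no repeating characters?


Input: "aedgecchde"
Sliding window (track last position of each char):
  Position 0 ('a'): window [0,0] length 1 -- new best
  Position 1 ('e'): window [0,1] length 2 -- new best
  Position 2 ('d'): window [0,2] length 3 -- new best
  Position 3 ('g'): window [0,3] length 4 -- new best
  Position 4 ('e'): repeat (last at 1), move window start to 2
  Position 4 ('e'): window [2,4] length 3
  Position 5 ('c'): window [2,5] length 4
  Position 6 ('c'): repeat (last at 5), move window start to 6
  Position 6 ('c'): window [6,6] length 1
  Position 7 ('h'): window [6,7] length 2
  Position 8 ('d'): window [6,8] length 3
  Position 9 ('e'): window [6,9] length 4
Longest substring with no repeats: "aedg" with length 4

4


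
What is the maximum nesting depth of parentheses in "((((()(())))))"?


Input: "((((()(())))))"
Tracking depth:
  Position 0 '(': depth becomes 1
  Position 1 '(': depth becomes 2
  Position 2 '(': depth becomes 3
  Position 3 '(': depth becomes 4
  Position 4 '(': depth becomes 5
  Position 5 ')': depth becomes 4
  Position 6 '(': depth becomes 5
  Position 7 '(': depth becomes 6
  Position 8 ')': depth becomes 5
  Position 9 ')': depth becomes 4
  Position 10 ')': depth becomes 3
  Position 11 ')': depth becomes 2
  Position 12 ')': depth becomes 1
  Position 13 ')': depth becomes 0
Maximum depth reached: 6

6


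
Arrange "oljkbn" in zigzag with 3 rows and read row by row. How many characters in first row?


Zigzag "oljkbn" into 3 rows:
Placing characters:
  'o' => row 0
  'l' => row 1
  'j' => row 2
  'k' => row 1
  'b' => row 0
  'n' => row 1
Rows:
  Row 0: "ob"
  Row 1: "lkn"
  Row 2: "j"
First row length: 2

2


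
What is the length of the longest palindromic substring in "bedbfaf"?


Input: "bedbfaf"
Checking substrings for palindromes:
  [4:7] "faf" (len 3) => palindrome
Longest palindromic substring: "faf" with length 3

3


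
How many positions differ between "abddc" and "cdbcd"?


Comparing "abddc" and "cdbcd" position by position:
  Position 0: 'a' vs 'c' => DIFFER
  Position 1: 'b' vs 'd' => DIFFER
  Position 2: 'd' vs 'b' => DIFFER
  Position 3: 'd' vs 'c' => DIFFER
  Position 4: 'c' vs 'd' => DIFFER
Positions that differ: 5

5


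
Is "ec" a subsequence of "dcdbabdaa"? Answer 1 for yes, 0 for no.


Check if "ec" is a subsequence of "dcdbabdaa"
Greedy scan:
  Position 0 ('d'): no match needed
  Position 1 ('c'): no match needed
  Position 2 ('d'): no match needed
  Position 3 ('b'): no match needed
  Position 4 ('a'): no match needed
  Position 5 ('b'): no match needed
  Position 6 ('d'): no match needed
  Position 7 ('a'): no match needed
  Position 8 ('a'): no match needed
Only matched 0/2 characters => not a subsequence

0


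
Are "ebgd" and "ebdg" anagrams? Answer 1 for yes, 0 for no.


Strings: "ebgd", "ebdg"
Sorted first:  bdeg
Sorted second: bdeg
Sorted forms match => anagrams

1


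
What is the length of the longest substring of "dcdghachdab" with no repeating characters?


Input: "dcdghachdab"
Sliding window (track last position of each char):
  Position 0 ('d'): window [0,0] length 1 -- new best
  Position 1 ('c'): window [0,1] length 2 -- new best
  Position 2 ('d'): repeat (last at 0), move window start to 1
  Position 2 ('d'): window [1,2] length 2
  Position 3 ('g'): window [1,3] length 3 -- new best
  Position 4 ('h'): window [1,4] length 4 -- new best
  Position 5 ('a'): window [1,5] length 5 -- new best
  Position 6 ('c'): repeat (last at 1), move window start to 2
  Position 6 ('c'): window [2,6] length 5
  Position 7 ('h'): repeat (last at 4), move window start to 5
  Position 7 ('h'): window [5,7] length 3
  Position 8 ('d'): window [5,8] length 4
  Position 9 ('a'): repeat (last at 5), move window start to 6
  Position 9 ('a'): window [6,9] length 4
  Position 10 ('b'): window [6,10] length 5
Longest substring with no repeats: "cdgha" with length 5

5


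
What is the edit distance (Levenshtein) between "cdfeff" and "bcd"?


Computing edit distance: "cdfeff" -> "bcd"
DP table:
           b    c    d
      0    1    2    3
  c   1    1    1    2
  d   2    2    2    1
  f   3    3    3    2
  e   4    4    4    3
  f   5    5    5    4
  f   6    6    6    5
Edit distance = dp[6][3] = 5

5


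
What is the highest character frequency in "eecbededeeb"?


Input: eecbededeeb
Character counts:
  'b': 2
  'c': 1
  'd': 2
  'e': 6
Maximum frequency: 6

6


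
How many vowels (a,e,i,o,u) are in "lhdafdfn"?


Input: lhdafdfn
Checking each character:
  'l' at position 0: consonant
  'h' at position 1: consonant
  'd' at position 2: consonant
  'a' at position 3: vowel (running total: 1)
  'f' at position 4: consonant
  'd' at position 5: consonant
  'f' at position 6: consonant
  'n' at position 7: consonant
Total vowels: 1

1


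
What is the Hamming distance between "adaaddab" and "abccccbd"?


Comparing "adaaddab" and "abccccbd" position by position:
  Position 0: 'a' vs 'a' => same
  Position 1: 'd' vs 'b' => differ
  Position 2: 'a' vs 'c' => differ
  Position 3: 'a' vs 'c' => differ
  Position 4: 'd' vs 'c' => differ
  Position 5: 'd' vs 'c' => differ
  Position 6: 'a' vs 'b' => differ
  Position 7: 'b' vs 'd' => differ
Total differences (Hamming distance): 7

7
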